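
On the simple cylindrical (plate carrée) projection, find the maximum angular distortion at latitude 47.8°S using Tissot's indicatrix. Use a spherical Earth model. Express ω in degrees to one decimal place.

In the plate carrée (x = Rλ, y = Rφ), meridians are true-scale (h = 1) and parallels are stretched by k = sec φ.
At 47.8°: h = 1.000, k = 1.489; principal scales a = 1.489, b = 1.000.
sin(ω/2) = (a − b)/(a + b) = 0.4887/2.489 = 0.1964, so ω = 2 arcsin(0.1964) ≈ 22.6°.

22.6°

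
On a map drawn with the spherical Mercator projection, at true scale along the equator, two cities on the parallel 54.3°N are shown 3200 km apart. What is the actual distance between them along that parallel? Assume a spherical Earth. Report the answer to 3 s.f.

1870 km

The Mercator projection is conformal; its linear scale factor is the same in every direction and equals sec φ = 1/cos φ.
Along the parallel at 54.3°, map distances are exaggerated by k = sec 54.3° = 1.714.
True distance = 3200 / 1.714 = 3200 × cos 54.3° ≈ 1870 km.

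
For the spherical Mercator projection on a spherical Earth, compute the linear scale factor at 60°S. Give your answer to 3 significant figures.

Mercator is conformal, so the point scale is isotropic: h = k = sec φ = 1/cos φ.
k = 1/cos 60° = 1/0.5000 = 2.000.

2.00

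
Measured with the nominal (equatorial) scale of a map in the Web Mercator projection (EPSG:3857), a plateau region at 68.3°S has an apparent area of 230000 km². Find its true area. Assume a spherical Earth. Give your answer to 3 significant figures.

Mercator is conformal, so the point scale is isotropic: h = k = sec φ = 1/cos φ.
Areal scale = k² = sec²φ = 1/cos²(68.3°) = 1/0.3697² = 7.315.
True area = apparent / (areal scale) = 230000 / 7.315 ≈ 31400 km².

31400 km²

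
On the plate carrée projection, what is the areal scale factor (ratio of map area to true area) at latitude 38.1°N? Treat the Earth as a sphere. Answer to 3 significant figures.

Plate carrée maps x = Rλ, y = Rφ. The meridian scale is h = 1 and the parallel scale is k = 1/cos φ = sec φ.
Areal scale = h·k = 1 × sec φ; at 38.1°, h = 1.000, k = 1.271, so h·k = 1.271.

1.27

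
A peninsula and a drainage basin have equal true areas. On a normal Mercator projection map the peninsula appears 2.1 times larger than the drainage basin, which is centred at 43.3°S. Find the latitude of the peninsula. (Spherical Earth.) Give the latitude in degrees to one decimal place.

For equal true areas on Mercator, apparent areas scale as sec²φ, so the ratio is cos²φ₂ / cos²φ₁.
cos²φ₂ / cos²φ₁ = 2.1  ⇒  cos φ₁ = cos 43.3° / √2.1 = 0.7278/1.449 = 0.5022.
φ₁ = arccos(0.5022) ≈ 59.9°.

59.9°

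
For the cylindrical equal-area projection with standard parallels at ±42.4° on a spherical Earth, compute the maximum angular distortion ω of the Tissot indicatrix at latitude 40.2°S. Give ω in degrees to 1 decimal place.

Cylindrical equal-area (φ₀ = 42.4°): h = cos φ / cos 42.4° along meridians, k = cos 42.4° / cos φ along parallels; h·k = 1.
At 40.2°: h = 1.034, k = 0.9668; principal scales a = 1.034, b = 0.9668.
sin(ω/2) = (a − b)/(a + b) = 0.06749/2.001 = 0.03373, so ω = 2 arcsin(0.03373) ≈ 3.9°.

3.9°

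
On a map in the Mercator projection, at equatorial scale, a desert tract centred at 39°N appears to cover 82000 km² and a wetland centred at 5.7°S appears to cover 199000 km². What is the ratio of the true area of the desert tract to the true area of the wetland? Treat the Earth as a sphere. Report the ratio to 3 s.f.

0.251

Since Mercator area scale is 1/cos²φ, the true area equals the apparent area multiplied by cos²φ.
True area of desert tract: 82000 × cos²(39°) = 82000 × 0.6040 = 49520 km².
True area of wetland: 199000 × cos²(5.7°) = 199000 × 0.9901 = 197000 km².
Ratio = 49520 / 197000 ≈ 0.251.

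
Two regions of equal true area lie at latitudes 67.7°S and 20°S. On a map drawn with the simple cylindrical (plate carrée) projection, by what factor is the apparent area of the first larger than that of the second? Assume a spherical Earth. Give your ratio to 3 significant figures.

2.48

In the plate carrée (x = Rλ, y = Rφ), meridians are true-scale (h = 1) and parallels are stretched by k = sec φ.
Areal scale at 67.7°: h·k = 1.000 × 2.635 = 2.635.
Areal scale at 20°: h·k = 1.000 × 1.064 = 1.064.
Ratio = 2.635/1.064 ≈ 2.48.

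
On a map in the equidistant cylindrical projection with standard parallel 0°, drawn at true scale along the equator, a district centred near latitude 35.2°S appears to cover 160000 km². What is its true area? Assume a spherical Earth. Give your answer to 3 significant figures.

In the plate carrée (x = Rλ, y = Rφ), meridians are true-scale (h = 1) and parallels are stretched by k = sec φ.
Areal scale = h·k = 1 × sec φ; at 35.2°, h = 1.000, k = 1.224, so h·k = 1.224.
True area = apparent / (areal scale) = 160000 / 1.224 ≈ 131000 km².

131000 km²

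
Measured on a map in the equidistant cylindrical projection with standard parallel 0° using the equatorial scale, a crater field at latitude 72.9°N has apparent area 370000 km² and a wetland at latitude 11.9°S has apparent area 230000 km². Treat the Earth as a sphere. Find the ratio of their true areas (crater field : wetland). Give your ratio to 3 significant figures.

Plate carrée has h = 1 and k = sec φ, giving areal scale sec φ; true area = (apparent area) · cos φ.
True area of crater field: 370000 × cos(72.9°) = 370000 × 0.2940 = 108800 km².
True area of wetland: 230000 × cos(11.9°) = 230000 × 0.9785 = 225100 km².
Ratio = 108800 / 225100 ≈ 0.483.

0.483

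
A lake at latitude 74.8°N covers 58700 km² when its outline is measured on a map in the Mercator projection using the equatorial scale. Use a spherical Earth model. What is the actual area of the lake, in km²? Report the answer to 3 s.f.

Mercator is conformal, so the point scale is isotropic: h = k = sec φ = 1/cos φ.
Areal scale = k² = sec²φ = 1/cos²(74.8°) = 1/0.2622² = 14.55.
True area = apparent / (areal scale) = 58700 / 14.55 ≈ 4040 km².

4040 km²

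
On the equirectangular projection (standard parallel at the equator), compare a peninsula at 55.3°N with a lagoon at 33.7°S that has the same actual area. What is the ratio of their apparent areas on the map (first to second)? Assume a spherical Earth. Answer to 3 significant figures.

1.46

Plate carrée maps x = Rλ, y = Rφ. The meridian scale is h = 1 and the parallel scale is k = 1/cos φ = sec φ.
Areal scale at 55.3°: h·k = 1.000 × 1.757 = 1.757.
Areal scale at 33.7°: h·k = 1.000 × 1.202 = 1.202.
Ratio = 1.757/1.202 ≈ 1.46.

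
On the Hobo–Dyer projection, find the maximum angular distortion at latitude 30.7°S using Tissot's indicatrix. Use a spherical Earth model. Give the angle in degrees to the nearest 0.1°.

9.2°

The Hobo–Dyer projection is cylindrical equal-area with φ₀ = 37.5°. A cylindrical equal-area projection with standard parallel φ₀ has meridian scale h = cos φ / cos φ₀ and parallel scale k = cos φ₀ / cos φ (so areas are preserved, h·k = 1).
At 30.7°: h = 1.084, k = 0.9227; principal scales a = 1.084, b = 0.9227.
sin(ω/2) = (a − b)/(a + b) = 0.1612/2.006 = 0.08032, so ω = 2 arcsin(0.08032) ≈ 9.2°.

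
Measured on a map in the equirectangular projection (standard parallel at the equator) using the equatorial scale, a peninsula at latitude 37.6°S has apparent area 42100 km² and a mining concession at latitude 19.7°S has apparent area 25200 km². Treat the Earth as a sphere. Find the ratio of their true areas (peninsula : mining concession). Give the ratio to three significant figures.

Plate carrée has h = 1 and k = sec φ, giving areal scale sec φ; true area = (apparent area) · cos φ.
True area of peninsula: 42100 × cos(37.6°) = 42100 × 0.7923 = 33360 km².
True area of mining concession: 25200 × cos(19.7°) = 25200 × 0.9415 = 23730 km².
Ratio = 33360 / 23730 ≈ 1.41.

1.41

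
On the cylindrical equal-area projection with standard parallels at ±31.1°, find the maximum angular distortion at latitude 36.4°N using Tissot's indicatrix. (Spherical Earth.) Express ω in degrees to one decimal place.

Cylindrical equal-area (φ₀ = 31.1°): h = cos φ / cos 31.1° along meridians, k = cos 31.1° / cos φ along parallels; h·k = 1.
At 36.4°: h = 0.9400, k = 1.064; principal scales a = 1.064, b = 0.9400.
sin(ω/2) = (a − b)/(a + b) = 0.1238/2.004 = 0.06179, so ω = 2 arcsin(0.06179) ≈ 7.1°.

7.1°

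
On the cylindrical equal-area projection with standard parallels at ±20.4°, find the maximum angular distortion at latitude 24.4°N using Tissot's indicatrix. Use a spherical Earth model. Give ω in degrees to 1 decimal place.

3.3°

Cylindrical equal-area (φ₀ = 20.4°): h = cos φ / cos 20.4° along meridians, k = cos 20.4° / cos φ along parallels; h·k = 1.
At 24.4°: h = 0.9716, k = 1.029; principal scales a = 1.029, b = 0.9716.
sin(ω/2) = (a − b)/(a + b) = 0.05759/2.001 = 0.02878, so ω = 2 arcsin(0.02878) ≈ 3.3°.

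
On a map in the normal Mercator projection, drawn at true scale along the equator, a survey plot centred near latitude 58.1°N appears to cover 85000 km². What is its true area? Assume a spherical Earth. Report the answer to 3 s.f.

23700 km²

For Mercator, h = k = sec φ (a conformal cylindrical projection has a single point scale, 1/cos φ).
Areal scale = k² = sec²φ = 1/cos²(58.1°) = 1/0.5284² = 3.581.
True area = apparent / (areal scale) = 85000 / 3.581 ≈ 23700 km².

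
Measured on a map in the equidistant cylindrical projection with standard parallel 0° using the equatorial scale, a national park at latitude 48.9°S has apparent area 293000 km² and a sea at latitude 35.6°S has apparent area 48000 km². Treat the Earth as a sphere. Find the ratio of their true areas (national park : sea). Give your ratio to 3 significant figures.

Plate carrée has h = 1 and k = sec φ, giving areal scale sec φ; true area = (apparent area) · cos φ.
True area of national park: 293000 × cos(48.9°) = 293000 × 0.6574 = 192600 km².
True area of sea: 48000 × cos(35.6°) = 48000 × 0.8131 = 39030 km².
Ratio = 192600 / 39030 ≈ 4.94.

4.94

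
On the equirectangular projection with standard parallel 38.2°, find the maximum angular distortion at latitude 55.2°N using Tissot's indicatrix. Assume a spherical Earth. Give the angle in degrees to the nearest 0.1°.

The equidistant cylindrical projection with φ₀ = 38.2° has h = 1 (meridians true) and k = cos φ₀ / cos φ along parallels.
At 55.2°: h = 1.000, k = 1.377; principal scales a = 1.377, b = 1.000.
sin(ω/2) = (a − b)/(a + b) = 0.3770/2.377 = 0.1586, so ω = 2 arcsin(0.1586) ≈ 18.3°.

18.3°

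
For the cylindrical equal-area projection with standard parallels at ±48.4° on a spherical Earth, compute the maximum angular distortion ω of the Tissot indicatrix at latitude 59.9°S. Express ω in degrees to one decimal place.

A cylindrical equal-area projection with standard parallel φ₀ has meridian scale h = cos φ / cos φ₀ and parallel scale k = cos φ₀ / cos φ (so areas are preserved, h·k = 1).
At 59.9°: h = 0.7554, k = 1.324; principal scales a = 1.324, b = 0.7554.
sin(ω/2) = (a − b)/(a + b) = 0.5685/2.079 = 0.2734, so ω = 2 arcsin(0.2734) ≈ 31.7°.

31.7°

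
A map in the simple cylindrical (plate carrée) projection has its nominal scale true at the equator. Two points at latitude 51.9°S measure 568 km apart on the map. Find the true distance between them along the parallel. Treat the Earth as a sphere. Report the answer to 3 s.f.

For the equirectangular projection with φ₀ = 0 (plate carrée), h = 1 along meridians and k = sec φ along parallels.
Along the parallel at 51.9°, map distances are exaggerated by k = sec 51.9° = 1.621.
True distance = 568 / 1.621 = 568 × cos 51.9° ≈ 350 km.

350 km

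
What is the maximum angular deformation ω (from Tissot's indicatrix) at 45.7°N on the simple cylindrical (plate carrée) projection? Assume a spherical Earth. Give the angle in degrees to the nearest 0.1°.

In the plate carrée (x = Rλ, y = Rφ), meridians are true-scale (h = 1) and parallels are stretched by k = sec φ.
At 45.7°: h = 1.000, k = 1.432; principal scales a = 1.432, b = 1.000.
sin(ω/2) = (a − b)/(a + b) = 0.4318/2.432 = 0.1776, so ω = 2 arcsin(0.1776) ≈ 20.5°.

20.5°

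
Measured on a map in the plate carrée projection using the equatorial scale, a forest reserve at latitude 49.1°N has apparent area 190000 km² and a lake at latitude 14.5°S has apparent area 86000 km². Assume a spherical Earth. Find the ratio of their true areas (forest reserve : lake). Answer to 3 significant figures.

Plate carrée has h = 1 and k = sec φ, giving areal scale sec φ; true area = (apparent area) · cos φ.
True area of forest reserve: 190000 × cos(49.1°) = 190000 × 0.6547 = 124400 km².
True area of lake: 86000 × cos(14.5°) = 86000 × 0.9681 = 83260 km².
Ratio = 124400 / 83260 ≈ 1.49.

1.49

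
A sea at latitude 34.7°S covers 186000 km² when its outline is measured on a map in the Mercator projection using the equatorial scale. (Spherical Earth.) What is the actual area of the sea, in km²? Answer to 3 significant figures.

126000 km²

For Mercator, h = k = sec φ (a conformal cylindrical projection has a single point scale, 1/cos φ).
Areal scale = k² = sec²φ = 1/cos²(34.7°) = 1/0.8221² = 1.479.
True area = apparent / (areal scale) = 186000 / 1.479 ≈ 126000 km².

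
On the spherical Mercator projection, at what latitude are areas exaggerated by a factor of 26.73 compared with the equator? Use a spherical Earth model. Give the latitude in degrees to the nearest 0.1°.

78.8°

Mercator areal scale is sec²φ.
sec²φ = 26.73  ⇒  cos²φ = 0.03741  ⇒  cos φ = 0.1934.
φ = arccos(0.1934) ≈ 78.8°.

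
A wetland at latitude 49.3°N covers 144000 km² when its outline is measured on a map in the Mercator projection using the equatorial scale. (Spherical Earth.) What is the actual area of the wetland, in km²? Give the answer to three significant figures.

61200 km²

The Mercator projection is conformal; its linear scale factor is the same in every direction and equals sec φ = 1/cos φ.
Areal scale = k² = sec²φ = 1/cos²(49.3°) = 1/0.6521² = 2.352.
True area = apparent / (areal scale) = 144000 / 2.352 ≈ 61200 km².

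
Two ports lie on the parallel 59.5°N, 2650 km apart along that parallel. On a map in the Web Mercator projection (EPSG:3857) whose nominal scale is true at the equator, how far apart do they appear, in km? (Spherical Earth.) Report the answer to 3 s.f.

5220 km

Mercator is conformal, so the point scale is isotropic: h = k = sec φ = 1/cos φ.
Along the parallel, k = sec 59.5° = 1/0.5075 = 1.970.
Map distance = 2650 × 1.970 ≈ 5220 km.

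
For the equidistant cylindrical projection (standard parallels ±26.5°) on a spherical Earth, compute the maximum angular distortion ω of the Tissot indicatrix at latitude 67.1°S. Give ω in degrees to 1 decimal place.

The equidistant cylindrical projection with φ₀ = 26.5° has h = 1 (meridians true) and k = cos φ₀ / cos φ along parallels.
At 67.1°: h = 1.000, k = 2.300; principal scales a = 2.300, b = 1.000.
sin(ω/2) = (a − b)/(a + b) = 1.300/3.300 = 0.3939, so ω = 2 arcsin(0.3939) ≈ 46.4°.

46.4°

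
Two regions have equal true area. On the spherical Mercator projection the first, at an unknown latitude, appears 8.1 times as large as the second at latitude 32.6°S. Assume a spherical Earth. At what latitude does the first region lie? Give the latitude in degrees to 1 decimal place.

On Mercator, (apparent₁)/(apparent₂) = sec²φ₁ / sec²φ₂ when true areas are equal.
cos²φ₂ / cos²φ₁ = 8.1  ⇒  cos φ₁ = cos 32.6° / √8.1 = 0.8425/2.846 = 0.2960.
φ₁ = arccos(0.2960) ≈ 72.8°.

72.8°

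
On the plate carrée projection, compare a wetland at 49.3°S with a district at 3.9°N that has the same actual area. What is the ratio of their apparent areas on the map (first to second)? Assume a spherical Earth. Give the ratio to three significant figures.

1.53

For the equirectangular projection with φ₀ = 0 (plate carrée), h = 1 along meridians and k = sec φ along parallels.
Areal scale at 49.3°: h·k = 1.000 × 1.534 = 1.534.
Areal scale at 3.9°: h·k = 1.000 × 1.002 = 1.002.
Ratio = 1.534/1.002 ≈ 1.53.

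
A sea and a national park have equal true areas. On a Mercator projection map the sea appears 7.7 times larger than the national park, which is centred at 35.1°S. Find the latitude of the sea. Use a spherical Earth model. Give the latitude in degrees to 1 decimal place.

Mercator areal scale is sec²φ, so apparent-area ratio = sec²φ₁ / sec²φ₂ = cos²φ₂ / cos²φ₁.
cos²φ₂ / cos²φ₁ = 7.7  ⇒  cos φ₁ = cos 35.1° / √7.7 = 0.8181/2.775 = 0.2948.
φ₁ = arccos(0.2948) ≈ 72.9°.

72.9°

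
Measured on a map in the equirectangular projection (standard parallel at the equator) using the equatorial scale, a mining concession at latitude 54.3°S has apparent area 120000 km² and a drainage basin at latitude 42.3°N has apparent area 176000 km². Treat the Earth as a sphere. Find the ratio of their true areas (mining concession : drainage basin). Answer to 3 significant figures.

0.538

Plate carrée has h = 1 and k = sec φ, giving areal scale sec φ; true area = (apparent area) · cos φ.
True area of mining concession: 120000 × cos(54.3°) = 120000 × 0.5835 = 70020 km².
True area of drainage basin: 176000 × cos(42.3°) = 176000 × 0.7396 = 130200 km².
Ratio = 70020 / 130200 ≈ 0.538.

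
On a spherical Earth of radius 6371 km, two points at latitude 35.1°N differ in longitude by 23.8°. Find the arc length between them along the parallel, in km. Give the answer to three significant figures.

Arc length along a parallel = R cos φ · Δλ (with Δλ in radians).
= 6371 × cos 35.1° × (23.8° × π/180) = 6371 × 0.8181 × 0.4154 ≈ 2170 km.

2170 km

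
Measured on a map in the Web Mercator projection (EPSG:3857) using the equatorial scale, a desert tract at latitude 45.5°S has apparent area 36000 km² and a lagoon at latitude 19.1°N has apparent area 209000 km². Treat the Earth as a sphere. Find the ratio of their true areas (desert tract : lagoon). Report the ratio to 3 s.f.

Since Mercator area scale is 1/cos²φ, the true area equals the apparent area multiplied by cos²φ.
True area of desert tract: 36000 × cos²(45.5°) = 36000 × 0.4913 = 17690 km².
True area of lagoon: 209000 × cos²(19.1°) = 209000 × 0.8929 = 186600 km².
Ratio = 17690 / 186600 ≈ 0.0948.

0.0948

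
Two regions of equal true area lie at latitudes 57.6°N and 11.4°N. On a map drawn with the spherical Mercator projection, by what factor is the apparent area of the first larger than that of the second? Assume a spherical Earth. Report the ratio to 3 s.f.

3.35

Mercator areal scale is sec²φ.
At 57.6°: sec²(57.6°) = 1/0.5358² = 3.483.
At 11.4°: sec²(11.4°) = 1/0.9803² = 1.041.
Ratio = 3.483/1.041 = cos²(11.4°)/cos²(57.6°) ≈ 3.35.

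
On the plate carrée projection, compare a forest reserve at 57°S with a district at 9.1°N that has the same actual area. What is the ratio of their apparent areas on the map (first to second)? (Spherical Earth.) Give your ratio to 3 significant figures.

1.81

In the plate carrée (x = Rλ, y = Rφ), meridians are true-scale (h = 1) and parallels are stretched by k = sec φ.
Areal scale at 57°: h·k = 1.000 × 1.836 = 1.836.
Areal scale at 9.1°: h·k = 1.000 × 1.013 = 1.013.
Ratio = 1.836/1.013 ≈ 1.81.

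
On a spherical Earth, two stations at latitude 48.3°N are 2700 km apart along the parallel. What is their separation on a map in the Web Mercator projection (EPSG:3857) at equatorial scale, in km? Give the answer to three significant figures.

The Mercator projection is conformal; its linear scale factor is the same in every direction and equals sec φ = 1/cos φ.
Along the parallel, k = sec 48.3° = 1/0.6652 = 1.503.
Map distance = 2700 × 1.503 ≈ 4060 km.

4060 km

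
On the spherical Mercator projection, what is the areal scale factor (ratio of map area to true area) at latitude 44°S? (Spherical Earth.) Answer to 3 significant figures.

Mercator is conformal, so the point scale is isotropic: h = k = sec φ = 1/cos φ.
Areal scale = k² = sec²φ = 1/cos²(44°) = 1/0.7193² = 1.933.

1.93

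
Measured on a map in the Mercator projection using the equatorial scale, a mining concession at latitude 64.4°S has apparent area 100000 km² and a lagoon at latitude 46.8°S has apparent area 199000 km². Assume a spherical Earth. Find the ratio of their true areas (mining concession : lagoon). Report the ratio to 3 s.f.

On Mercator the areal scale is sec²φ, so true area = apparent × cos²φ.
True area of mining concession: 100000 × cos²(64.4°) = 100000 × 0.1867 = 18670 km².
True area of lagoon: 199000 × cos²(46.8°) = 199000 × 0.4686 = 93250 km².
Ratio = 18670 / 93250 ≈ 0.200.

0.200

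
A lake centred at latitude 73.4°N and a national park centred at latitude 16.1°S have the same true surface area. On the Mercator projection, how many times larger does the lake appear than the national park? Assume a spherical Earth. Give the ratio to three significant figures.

11.3

Mercator areal scale is sec²φ.
At 73.4°: sec²(73.4°) = 1/0.2857² = 12.25.
At 16.1°: sec²(16.1°) = 1/0.9608² = 1.083.
Ratio = 12.25/1.083 = cos²(16.1°)/cos²(73.4°) ≈ 11.3.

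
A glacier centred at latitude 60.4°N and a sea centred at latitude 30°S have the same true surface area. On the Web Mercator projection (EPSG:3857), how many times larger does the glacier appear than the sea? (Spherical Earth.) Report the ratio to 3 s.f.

3.07

On Mercator, area is exaggerated by sec²φ = 1/cos²φ.
At 60.4°: sec²(60.4°) = 1/0.4939² = 4.099.
At 30°: sec²(30°) = 1/0.8660² = 1.333.
Ratio = 4.099/1.333 = cos²(30°)/cos²(60.4°) ≈ 3.07.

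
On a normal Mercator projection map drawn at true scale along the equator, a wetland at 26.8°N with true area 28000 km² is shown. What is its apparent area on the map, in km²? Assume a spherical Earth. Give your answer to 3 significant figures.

The Mercator projection is conformal; its linear scale factor is the same in every direction and equals sec φ = 1/cos φ.
Areal scale = k² = sec²φ = 1/cos²(26.8°) = 1/0.8926² = 1.255.
Apparent area = 28000 × 1.255 ≈ 35100 km².

35100 km²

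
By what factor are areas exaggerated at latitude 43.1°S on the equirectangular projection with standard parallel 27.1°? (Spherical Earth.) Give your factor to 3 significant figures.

With standard parallel φ₀ = 27.1°, the equirectangular projection gives x = Rλ cos φ₀, y = Rφ, so h = 1 and k = cos 27.1° / cos φ.
Areal scale = h·k = 1 × cos φ₀ / cos φ; at 43.1°, h = 1.000, k = 1.219, so h·k = 1.219.

1.22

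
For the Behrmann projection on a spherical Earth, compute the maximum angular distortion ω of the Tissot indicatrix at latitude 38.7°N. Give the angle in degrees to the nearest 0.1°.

Behrmann is a cylindrical equal-area projection with standard parallels at ±30°. Cylindrical equal-area (φ₀ = 30°): h = cos φ / cos 30° along meridians, k = cos 30° / cos φ along parallels; h·k = 1.
At 38.7°: h = 0.9012, k = 1.110; principal scales a = 1.110, b = 0.9012.
sin(ω/2) = (a − b)/(a + b) = 0.2085/2.011 = 0.1037, so ω = 2 arcsin(0.1037) ≈ 11.9°.

11.9°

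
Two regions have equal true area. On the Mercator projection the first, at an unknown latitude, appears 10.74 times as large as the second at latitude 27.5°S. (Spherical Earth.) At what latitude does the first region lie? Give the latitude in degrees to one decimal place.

Mercator areal scale is sec²φ, so apparent-area ratio = sec²φ₁ / sec²φ₂ = cos²φ₂ / cos²φ₁.
cos²φ₂ / cos²φ₁ = 10.74  ⇒  cos φ₁ = cos 27.5° / √10.74 = 0.8870/3.277 = 0.2707.
φ₁ = arccos(0.2707) ≈ 74.3°.

74.3°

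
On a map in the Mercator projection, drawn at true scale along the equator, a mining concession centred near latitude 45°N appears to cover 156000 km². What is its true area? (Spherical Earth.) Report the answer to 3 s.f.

78000 km²

The Mercator projection is conformal; its linear scale factor is the same in every direction and equals sec φ = 1/cos φ.
Areal scale = k² = sec²φ = 1/cos²(45°) = 1/0.7071² = 2.000.
True area = apparent / (areal scale) = 156000 / 2.000 ≈ 78000 km².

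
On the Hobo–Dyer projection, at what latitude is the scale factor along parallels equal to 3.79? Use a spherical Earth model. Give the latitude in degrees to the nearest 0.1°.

Hobo–Dyer is a cylindrical equal-area projection with standard parallels at ±37.5°. Cylindrical equal-area (φ₀ = 37.5°): h = cos φ / cos 37.5° along meridians, k = cos 37.5° / cos φ along parallels; h·k = 1.
k = cos φ₀ / cos φ = 3.79  ⇒  cos φ = cos 37.5° / 3.79 = 0.2093.
φ = arccos(0.2093) ≈ 77.9°.

77.9°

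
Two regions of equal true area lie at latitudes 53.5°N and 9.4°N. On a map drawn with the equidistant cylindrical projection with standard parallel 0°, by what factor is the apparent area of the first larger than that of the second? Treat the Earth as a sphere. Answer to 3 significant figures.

1.66

Plate carrée maps x = Rλ, y = Rφ. The meridian scale is h = 1 and the parallel scale is k = 1/cos φ = sec φ.
Areal scale at 53.5°: h·k = 1.000 × 1.681 = 1.681.
Areal scale at 9.4°: h·k = 1.000 × 1.014 = 1.014.
Ratio = 1.681/1.014 ≈ 1.66.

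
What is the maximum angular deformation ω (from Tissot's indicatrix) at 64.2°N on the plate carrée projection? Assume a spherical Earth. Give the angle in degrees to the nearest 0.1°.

For the equirectangular projection with φ₀ = 0 (plate carrée), h = 1 along meridians and k = sec φ along parallels.
At 64.2°: h = 1.000, k = 2.298; principal scales a = 2.298, b = 1.000.
sin(ω/2) = (a − b)/(a + b) = 1.298/3.298 = 0.3935, so ω = 2 arcsin(0.3935) ≈ 46.3°.

46.3°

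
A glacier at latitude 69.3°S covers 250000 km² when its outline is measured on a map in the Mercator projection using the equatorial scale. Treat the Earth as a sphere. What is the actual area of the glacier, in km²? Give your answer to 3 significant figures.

31200 km²

For Mercator, h = k = sec φ (a conformal cylindrical projection has a single point scale, 1/cos φ).
Areal scale = k² = sec²φ = 1/cos²(69.3°) = 1/0.3535² = 8.004.
True area = apparent / (areal scale) = 250000 / 8.004 ≈ 31200 km².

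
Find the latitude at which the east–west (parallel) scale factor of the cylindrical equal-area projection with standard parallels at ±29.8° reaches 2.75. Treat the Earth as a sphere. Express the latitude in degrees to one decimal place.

71.6°

A cylindrical equal-area projection with standard parallel φ₀ has meridian scale h = cos φ / cos φ₀ and parallel scale k = cos φ₀ / cos φ (so areas are preserved, h·k = 1).
k = cos φ₀ / cos φ = 2.75  ⇒  cos φ = cos 29.8° / 2.75 = 0.3156.
φ = arccos(0.3156) ≈ 71.6°.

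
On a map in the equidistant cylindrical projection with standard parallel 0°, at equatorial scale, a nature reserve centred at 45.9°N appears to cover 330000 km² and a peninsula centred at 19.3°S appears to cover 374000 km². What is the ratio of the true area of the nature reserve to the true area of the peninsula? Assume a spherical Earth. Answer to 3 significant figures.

Plate carrée has h = 1 and k = sec φ, giving areal scale sec φ; true area = (apparent area) · cos φ.
True area of nature reserve: 330000 × cos(45.9°) = 330000 × 0.6959 = 229700 km².
True area of peninsula: 374000 × cos(19.3°) = 374000 × 0.9438 = 353000 km².
Ratio = 229700 / 353000 ≈ 0.651.

0.651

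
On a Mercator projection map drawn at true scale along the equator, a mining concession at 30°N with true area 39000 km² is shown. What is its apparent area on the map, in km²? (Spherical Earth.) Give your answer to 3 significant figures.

52000 km²

The Mercator projection is conformal; its linear scale factor is the same in every direction and equals sec φ = 1/cos φ.
Areal scale = k² = sec²φ = 1/cos²(30°) = 1/0.8660² = 1.333.
Apparent area = 39000 × 1.333 ≈ 52000 km².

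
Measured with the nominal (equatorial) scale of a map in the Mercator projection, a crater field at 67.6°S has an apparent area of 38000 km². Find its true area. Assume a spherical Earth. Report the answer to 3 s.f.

5520 km²

The Mercator projection is conformal; its linear scale factor is the same in every direction and equals sec φ = 1/cos φ.
Areal scale = k² = sec²φ = 1/cos²(67.6°) = 1/0.3811² = 6.886.
True area = apparent / (areal scale) = 38000 / 6.886 ≈ 5520 km².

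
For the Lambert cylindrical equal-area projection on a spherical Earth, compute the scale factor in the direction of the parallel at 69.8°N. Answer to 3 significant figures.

2.90

The Lambert cylindrical equal-area projection is the cylindrical equal-area projection with its standard parallel at the equator (φ₀ = 0). Cylindrical equal-area (φ₀ = 0°): h = cos φ / cos 0° along meridians, k = cos 0° / cos φ along parallels; h·k = 1.
k = cos 0° / cos 69.8° = 1.000/0.3453 = 2.896.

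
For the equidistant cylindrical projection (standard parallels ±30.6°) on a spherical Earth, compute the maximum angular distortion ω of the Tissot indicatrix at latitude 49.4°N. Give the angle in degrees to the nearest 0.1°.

16.0°

In the equirectangular projection with standard parallel φ₀ = 30.6° (x = Rλ cos φ₀, y = Rφ), meridians are true-scale (h = 1) and the parallel scale is k = cos φ₀ / cos φ.
At 49.4°: h = 1.000, k = 1.323; principal scales a = 1.323, b = 1.000.
sin(ω/2) = (a − b)/(a + b) = 0.3226/2.323 = 0.1389, so ω = 2 arcsin(0.1389) ≈ 16.0°.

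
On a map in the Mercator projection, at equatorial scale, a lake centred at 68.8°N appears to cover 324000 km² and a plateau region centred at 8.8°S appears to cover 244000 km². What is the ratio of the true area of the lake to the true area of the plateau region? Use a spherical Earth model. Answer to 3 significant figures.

0.178

On Mercator the areal scale is sec²φ, so true area = apparent × cos²φ.
True area of lake: 324000 × cos²(68.8°) = 324000 × 0.1308 = 42370 km².
True area of plateau region: 244000 × cos²(8.8°) = 244000 × 0.9766 = 238300 km².
Ratio = 42370 / 238300 ≈ 0.178.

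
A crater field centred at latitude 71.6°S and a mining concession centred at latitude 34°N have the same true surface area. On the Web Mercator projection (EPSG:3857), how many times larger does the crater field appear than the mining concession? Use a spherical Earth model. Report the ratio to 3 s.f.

Mercator areal scale is sec²φ.
At 71.6°: sec²(71.6°) = 1/0.3156² = 10.04.
At 34°: sec²(34°) = 1/0.8290² = 1.455.
Ratio = 10.04/1.455 = cos²(34°)/cos²(71.6°) ≈ 6.90.

6.90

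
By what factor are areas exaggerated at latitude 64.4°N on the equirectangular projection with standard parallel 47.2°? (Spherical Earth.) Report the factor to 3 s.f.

1.57

In the equirectangular projection with standard parallel φ₀ = 47.2° (x = Rλ cos φ₀, y = Rφ), meridians are true-scale (h = 1) and the parallel scale is k = cos φ₀ / cos φ.
Areal scale = h·k = 1 × cos φ₀ / cos φ; at 64.4°, h = 1.000, k = 1.572, so h·k = 1.572.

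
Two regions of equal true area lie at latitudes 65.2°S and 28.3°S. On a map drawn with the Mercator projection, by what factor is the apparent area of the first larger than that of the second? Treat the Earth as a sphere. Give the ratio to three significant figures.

4.41

On Mercator, area is exaggerated by sec²φ = 1/cos²φ.
At 65.2°: sec²(65.2°) = 1/0.4195² = 5.684.
At 28.3°: sec²(28.3°) = 1/0.8805² = 1.290.
Ratio = 5.684/1.290 = cos²(28.3°)/cos²(65.2°) ≈ 4.41.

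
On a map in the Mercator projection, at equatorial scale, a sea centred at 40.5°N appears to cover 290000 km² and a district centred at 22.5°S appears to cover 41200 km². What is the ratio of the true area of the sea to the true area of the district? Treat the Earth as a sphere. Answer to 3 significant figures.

Mercator's areal exaggeration is sec²φ; hence true area = (apparent area) · cos²φ.
True area of sea: 290000 × cos²(40.5°) = 290000 × 0.5782 = 167700 km².
True area of district: 41200 × cos²(22.5°) = 41200 × 0.8536 = 35170 km².
Ratio = 167700 / 35170 ≈ 4.77.

4.77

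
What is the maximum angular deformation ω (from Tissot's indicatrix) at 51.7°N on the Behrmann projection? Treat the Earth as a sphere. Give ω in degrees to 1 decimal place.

37.6°

The Behrmann projection is cylindrical equal-area with φ₀ = 30°. Cylindrical equal-area (φ₀ = 30°): h = cos φ / cos 30° along meridians, k = cos 30° / cos φ along parallels; h·k = 1.
At 51.7°: h = 0.7157, k = 1.397; principal scales a = 1.397, b = 0.7157.
sin(ω/2) = (a − b)/(a + b) = 0.6817/2.113 = 0.3226, so ω = 2 arcsin(0.3226) ≈ 37.6°.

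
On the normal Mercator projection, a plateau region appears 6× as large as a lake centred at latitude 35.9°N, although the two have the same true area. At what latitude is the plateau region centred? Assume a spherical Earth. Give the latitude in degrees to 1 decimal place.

Mercator areal scale is sec²φ, so apparent-area ratio = sec²φ₁ / sec²φ₂ = cos²φ₂ / cos²φ₁.
cos²φ₂ / cos²φ₁ = 6  ⇒  cos φ₁ = cos 35.9° / √6 = 0.8100/2.449 = 0.3307.
φ₁ = arccos(0.3307) ≈ 70.7°.

70.7°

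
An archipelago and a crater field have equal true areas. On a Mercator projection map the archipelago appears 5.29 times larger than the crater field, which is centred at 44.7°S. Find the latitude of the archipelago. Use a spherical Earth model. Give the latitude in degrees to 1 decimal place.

For equal true areas on Mercator, apparent areas scale as sec²φ, so the ratio is cos²φ₂ / cos²φ₁.
cos²φ₂ / cos²φ₁ = 5.29  ⇒  cos φ₁ = cos 44.7° / √5.29 = 0.7108/2.300 = 0.3090.
φ₁ = arccos(0.3090) ≈ 72.0°.

72.0°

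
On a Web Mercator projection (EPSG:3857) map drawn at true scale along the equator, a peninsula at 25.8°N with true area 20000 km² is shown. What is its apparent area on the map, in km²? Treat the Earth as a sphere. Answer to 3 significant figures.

Mercator is conformal, so the point scale is isotropic: h = k = sec φ = 1/cos φ.
Areal scale = k² = sec²φ = 1/cos²(25.8°) = 1/0.9003² = 1.234.
Apparent area = 20000 × 1.234 ≈ 24700 km².

24700 km²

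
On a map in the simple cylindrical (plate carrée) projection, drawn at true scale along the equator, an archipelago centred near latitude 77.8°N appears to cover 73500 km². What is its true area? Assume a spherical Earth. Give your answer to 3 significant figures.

In the plate carrée (x = Rλ, y = Rφ), meridians are true-scale (h = 1) and parallels are stretched by k = sec φ.
Areal scale = h·k = 1 × sec φ; at 77.8°, h = 1.000, k = 4.732, so h·k = 4.732.
True area = apparent / (areal scale) = 73500 / 4.732 ≈ 15500 km².

15500 km²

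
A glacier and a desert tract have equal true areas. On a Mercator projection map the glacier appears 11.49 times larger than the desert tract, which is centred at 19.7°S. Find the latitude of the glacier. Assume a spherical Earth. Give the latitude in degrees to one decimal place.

73.9°

Mercator areal scale is sec²φ, so apparent-area ratio = sec²φ₁ / sec²φ₂ = cos²φ₂ / cos²φ₁.
cos²φ₂ / cos²φ₁ = 11.49  ⇒  cos φ₁ = cos 19.7° / √11.49 = 0.9415/3.390 = 0.2777.
φ₁ = arccos(0.2777) ≈ 73.9°.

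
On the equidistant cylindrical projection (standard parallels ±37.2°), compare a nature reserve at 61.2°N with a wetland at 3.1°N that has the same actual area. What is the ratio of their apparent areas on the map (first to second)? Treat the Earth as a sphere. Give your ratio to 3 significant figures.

2.07

With standard parallel φ₀ = 37.2°, the equirectangular projection gives x = Rλ cos φ₀, y = Rφ, so h = 1 and k = cos 37.2° / cos φ.
Areal scale at 61.2°: h·k = 1.000 × 1.653 = 1.653.
Areal scale at 3.1°: h·k = 1.000 × 0.7977 = 0.7977.
Ratio = 1.653/0.7977 ≈ 2.07.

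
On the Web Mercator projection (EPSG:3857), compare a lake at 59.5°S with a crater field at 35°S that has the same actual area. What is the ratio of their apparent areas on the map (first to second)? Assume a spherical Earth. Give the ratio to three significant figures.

On Mercator, area is exaggerated by sec²φ = 1/cos²φ.
At 59.5°: sec²(59.5°) = 1/0.5075² = 3.882.
At 35°: sec²(35°) = 1/0.8192² = 1.490.
Ratio = 3.882/1.490 = cos²(35°)/cos²(59.5°) ≈ 2.60.

2.60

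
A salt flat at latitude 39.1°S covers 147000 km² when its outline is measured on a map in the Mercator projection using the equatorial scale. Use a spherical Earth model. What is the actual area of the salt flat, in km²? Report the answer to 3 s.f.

The Mercator projection is conformal; its linear scale factor is the same in every direction and equals sec φ = 1/cos φ.
Areal scale = k² = sec²φ = 1/cos²(39.1°) = 1/0.7760² = 1.660.
True area = apparent / (areal scale) = 147000 / 1.660 ≈ 88500 km².

88500 km²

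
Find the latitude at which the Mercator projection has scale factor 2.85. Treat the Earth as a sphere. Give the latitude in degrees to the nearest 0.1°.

Mercator scale is k = sec φ = 1/cos φ.
1/cos φ = 2.85  ⇒  cos φ = 0.3509  ⇒  φ = arccos(0.3509) ≈ 69.5°.

69.5°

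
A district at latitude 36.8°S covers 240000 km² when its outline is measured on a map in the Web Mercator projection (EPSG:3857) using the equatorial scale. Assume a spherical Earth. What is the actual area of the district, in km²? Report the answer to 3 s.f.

The Mercator projection is conformal; its linear scale factor is the same in every direction and equals sec φ = 1/cos φ.
Areal scale = k² = sec²φ = 1/cos²(36.8°) = 1/0.8007² = 1.560.
True area = apparent / (areal scale) = 240000 / 1.560 ≈ 154000 km².

154000 km²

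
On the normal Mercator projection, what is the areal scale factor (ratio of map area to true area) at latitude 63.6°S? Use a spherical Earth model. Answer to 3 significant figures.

5.06

Mercator is conformal, so the point scale is isotropic: h = k = sec φ = 1/cos φ.
Areal scale = k² = sec²φ = 1/cos²(63.6°) = 1/0.4446² = 5.058.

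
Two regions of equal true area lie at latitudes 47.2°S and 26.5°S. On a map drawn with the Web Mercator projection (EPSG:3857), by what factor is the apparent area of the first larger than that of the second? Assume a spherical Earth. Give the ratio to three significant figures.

Mercator areal scale is sec²φ.
At 47.2°: sec²(47.2°) = 1/0.6794² = 2.166.
At 26.5°: sec²(26.5°) = 1/0.8949² = 1.249.
Ratio = 2.166/1.249 = cos²(26.5°)/cos²(47.2°) ≈ 1.73.

1.73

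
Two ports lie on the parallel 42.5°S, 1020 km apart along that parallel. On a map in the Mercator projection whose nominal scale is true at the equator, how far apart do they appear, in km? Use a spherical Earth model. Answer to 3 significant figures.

1380 km

For Mercator, h = k = sec φ (a conformal cylindrical projection has a single point scale, 1/cos φ).
Along the parallel, k = sec 42.5° = 1/0.7373 = 1.356.
Map distance = 1020 × 1.356 ≈ 1380 km.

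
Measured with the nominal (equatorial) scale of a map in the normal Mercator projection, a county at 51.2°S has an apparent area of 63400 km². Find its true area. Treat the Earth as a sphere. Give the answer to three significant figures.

24900 km²

For Mercator, h = k = sec φ (a conformal cylindrical projection has a single point scale, 1/cos φ).
Areal scale = k² = sec²φ = 1/cos²(51.2°) = 1/0.6266² = 2.547.
True area = apparent / (areal scale) = 63400 / 2.547 ≈ 24900 km².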